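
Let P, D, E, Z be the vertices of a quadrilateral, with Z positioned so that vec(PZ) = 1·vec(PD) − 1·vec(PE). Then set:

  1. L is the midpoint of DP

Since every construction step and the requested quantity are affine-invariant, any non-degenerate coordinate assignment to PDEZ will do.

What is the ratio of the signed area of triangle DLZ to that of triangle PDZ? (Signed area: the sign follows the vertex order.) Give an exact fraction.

Work in coordinates with P = (0, 0), D = (1, 0), E = (0, 1), Z = (1, -1).
1. L is the midpoint of DP ⇒ L = (1/2, 0)
2·[DLZ] = 1/2, 2·[PDZ] = -1
[DLZ]:[PDZ] = 1/2:-1 = -1/2

[DLZ]:[PDZ] = -1/2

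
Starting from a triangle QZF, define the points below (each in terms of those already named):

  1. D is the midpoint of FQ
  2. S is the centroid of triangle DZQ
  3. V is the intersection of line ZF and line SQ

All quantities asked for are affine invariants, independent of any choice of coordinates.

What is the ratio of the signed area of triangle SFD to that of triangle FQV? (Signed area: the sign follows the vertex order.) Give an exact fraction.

Work in coordinates with Q = (0, 0), Z = (1, 0), F = (0, 1).
1. D is the midpoint of FQ ⇒ D = (0, 1/2)
2. S is the centroid of triangle DZQ ⇒ S = (1/3, 1/6)
3. V is the intersection of line ZF and line SQ ⇒ V = (2/3, 1/3)
2·[SFD] = 1/6, 2·[FQV] = 2/3
[SFD]:[FQV] = 1/6:2/3 = 1/4

[SFD]:[FQV] = 1/4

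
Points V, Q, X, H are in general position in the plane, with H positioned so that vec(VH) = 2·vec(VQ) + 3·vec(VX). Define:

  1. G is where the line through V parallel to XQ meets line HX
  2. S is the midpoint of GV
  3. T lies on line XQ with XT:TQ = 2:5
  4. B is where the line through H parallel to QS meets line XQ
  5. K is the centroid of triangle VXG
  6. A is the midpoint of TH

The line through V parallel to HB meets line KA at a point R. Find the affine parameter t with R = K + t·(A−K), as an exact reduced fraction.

t = -49/170

Assign V = (0, 0), Q = (1, 0), X = (0, 1), H = (2, 3) — the answer is frame-independent, so this choice is without loss of generality.
1. G is where the line through V parallel to XQ meets line HX ⇒ G = (-1/2, 1/2)
2. S is the midpoint of GV ⇒ S = (-1/4, 1/4)
3. T lies on line XQ with XT:TQ = 2:5 ⇒ T = (2/7, 5/7)
4. B is where the line through H parallel to QS meets line XQ ⇒ B = (-3, 4)
5. K is the centroid of triangle VXG ⇒ K = (-1/6, 1/2)
6. A is the midpoint of TH ⇒ A = (8/7, 13/7)
through V parallel to HB: direction (-5, 1); meets KA at R = (-37/68, 37/340)
R = K + t·(A−K) with t = -49/170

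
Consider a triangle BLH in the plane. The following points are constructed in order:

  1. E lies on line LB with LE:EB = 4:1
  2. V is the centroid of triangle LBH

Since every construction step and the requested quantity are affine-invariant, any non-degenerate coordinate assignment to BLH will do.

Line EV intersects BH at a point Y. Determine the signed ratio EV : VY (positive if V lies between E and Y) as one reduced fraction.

EV:VY = -2/5

Work in coordinates with B = (0, 0), L = (1, 0), H = (0, 1).
1. E lies on line LB with LE:EB = 4:1 ⇒ E = (1/5, 0)
2. V is the centroid of triangle LBH ⇒ V = (1/3, 1/3)
line EV meets BH at Y = (0, -1/2)
V = E + t·(Y−E) with t = -2/3, so EV:VY = -2/3:5/3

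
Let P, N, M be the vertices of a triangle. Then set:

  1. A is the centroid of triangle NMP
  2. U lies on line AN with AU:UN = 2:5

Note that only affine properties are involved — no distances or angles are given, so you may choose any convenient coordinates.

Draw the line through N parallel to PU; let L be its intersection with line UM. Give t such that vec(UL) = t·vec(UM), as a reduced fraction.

t = -5/11

Set P = (0, 0), N = (1, 0), M = (0, 1); any affine frame gives the same invariant.
1. A is the centroid of triangle NMP ⇒ A = (1/3, 1/3)
2. U lies on line AN with AU:UN = 2:5 ⇒ U = (11/21, 5/21)
through N parallel to PU: direction (11/21, 5/21); meets UM at L = (16/21, -25/231)
L = U + t·(M−U) with t = -5/11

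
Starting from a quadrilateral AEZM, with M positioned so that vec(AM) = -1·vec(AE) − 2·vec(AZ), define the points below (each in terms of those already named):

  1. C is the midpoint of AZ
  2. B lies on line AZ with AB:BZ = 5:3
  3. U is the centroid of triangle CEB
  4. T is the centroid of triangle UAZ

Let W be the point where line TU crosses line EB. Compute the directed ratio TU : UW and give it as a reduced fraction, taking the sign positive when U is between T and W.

TU:UW = 4/3

Choose coordinates A = (0, 0), E = (1, 0), Z = (0, 1), M = (-1, -2).
1. C is the midpoint of AZ ⇒ C = (0, 1/2)
2. B lies on line AZ with AB:BZ = 5:3 ⇒ B = (0, 5/8)
3. U is the centroid of triangle CEB ⇒ U = (1/3, 3/8)
4. T is the centroid of triangle UAZ ⇒ T = (1/9, 11/24)
line TU meets EB at W = (1/2, 5/16)
U = T + t·(W−T) with t = 4/7, so TU:UW = 4/7:3/7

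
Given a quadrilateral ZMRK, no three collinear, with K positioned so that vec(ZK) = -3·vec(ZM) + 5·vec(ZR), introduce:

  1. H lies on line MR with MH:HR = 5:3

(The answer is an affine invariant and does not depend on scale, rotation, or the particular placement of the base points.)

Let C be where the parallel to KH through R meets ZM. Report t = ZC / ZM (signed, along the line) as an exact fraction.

Set Z = (0, 0), M = (1, 0), R = (0, 1), K = (-3, 5); any affine frame gives the same invariant.
1. H lies on line MR with MH:HR = 5:3 ⇒ H = (3/8, 5/8)
through R parallel to KH: direction (27/8, -35/8); meets ZM at C = (27/35, 0)
C = Z + t·(M−Z) with t = 27/35

t = 27/35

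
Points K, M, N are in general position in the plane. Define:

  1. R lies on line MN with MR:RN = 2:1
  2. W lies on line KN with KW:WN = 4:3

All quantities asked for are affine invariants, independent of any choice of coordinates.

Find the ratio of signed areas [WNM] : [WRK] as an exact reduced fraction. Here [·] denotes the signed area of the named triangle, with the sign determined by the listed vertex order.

Choose coordinates K = (0, 0), M = (1, 0), N = (0, 1).
1. R lies on line MN with MR:RN = 2:1 ⇒ R = (1/3, 2/3)
2. W lies on line KN with KW:WN = 4:3 ⇒ W = (0, 4/7)
2·[WNM] = -3/7, 2·[WRK] = -4/21
[WNM]:[WRK] = -3/7:-4/21 = 9/4

[WNM]:[WRK] = 9/4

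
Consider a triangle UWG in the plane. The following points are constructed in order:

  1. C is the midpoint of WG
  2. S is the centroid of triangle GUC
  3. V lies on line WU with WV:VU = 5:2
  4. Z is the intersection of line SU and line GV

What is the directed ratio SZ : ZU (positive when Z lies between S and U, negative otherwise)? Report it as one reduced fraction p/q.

SZ:ZU = 1/12

Assign U = (0, 0), W = (1, 0), G = (0, 1) — the answer is frame-independent, so this choice is without loss of generality.
1. C is the midpoint of WG ⇒ C = (1/2, 1/2)
2. S is the centroid of triangle GUC ⇒ S = (1/6, 1/2)
3. V lies on line WU with WV:VU = 5:2 ⇒ V = (2/7, 0)
4. Z is the intersection of line SU and line GV ⇒ Z = (2/13, 6/13)
Z = S + t·(U−S) with t = 1/13, so SZ:ZU = t:(1−t) = 1/13:12/13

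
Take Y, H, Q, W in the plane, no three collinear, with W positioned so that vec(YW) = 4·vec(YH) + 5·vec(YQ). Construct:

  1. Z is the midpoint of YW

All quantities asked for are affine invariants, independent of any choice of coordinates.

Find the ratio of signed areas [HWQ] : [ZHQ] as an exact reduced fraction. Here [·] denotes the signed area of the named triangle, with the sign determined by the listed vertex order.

[HWQ]:[ZHQ] = -16/7

Work in coordinates with Y = (0, 0), H = (1, 0), Q = (0, 1), W = (4, 5).
1. Z is the midpoint of YW ⇒ Z = (2, 5/2)
2·[HWQ] = 8, 2·[ZHQ] = -7/2
[HWQ]:[ZHQ] = 8:-7/2 = -16/7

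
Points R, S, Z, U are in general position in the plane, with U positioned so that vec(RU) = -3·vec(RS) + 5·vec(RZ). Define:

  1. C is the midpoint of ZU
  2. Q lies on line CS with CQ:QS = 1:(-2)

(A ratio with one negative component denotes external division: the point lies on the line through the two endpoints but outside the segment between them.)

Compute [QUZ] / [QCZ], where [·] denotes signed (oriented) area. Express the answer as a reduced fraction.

Set R = (0, 0), S = (1, 0), Z = (0, 1), U = (-3, 5); any affine frame gives the same invariant.
1. C is the midpoint of ZU ⇒ C = (-3/2, 3)
2. Q lies on line CS with CQ:QS = 1:(-2) ⇒ Q = (-4, 6)
2·[QUZ] = -1, 2·[QCZ] = -1/2
[QUZ]:[QCZ] = -1:-1/2 = 2

[QUZ]:[QCZ] = 2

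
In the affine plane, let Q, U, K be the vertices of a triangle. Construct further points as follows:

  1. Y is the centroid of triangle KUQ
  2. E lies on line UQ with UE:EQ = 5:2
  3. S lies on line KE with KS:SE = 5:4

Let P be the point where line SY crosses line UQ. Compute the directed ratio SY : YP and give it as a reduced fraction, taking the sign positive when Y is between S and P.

Work in coordinates with Q = (0, 0), U = (1, 0), K = (0, 1).
1. Y is the centroid of triangle KUQ ⇒ Y = (1/3, 1/3)
2. E lies on line UQ with UE:EQ = 5:2 ⇒ E = (2/7, 0)
3. S lies on line KE with KS:SE = 5:4 ⇒ S = (10/63, 4/9)
line SY meets UQ at P = (6/7, 0)
Y = S + t·(P−S) with t = 1/4, so SY:YP = 1/4:3/4

SY:YP = 1/3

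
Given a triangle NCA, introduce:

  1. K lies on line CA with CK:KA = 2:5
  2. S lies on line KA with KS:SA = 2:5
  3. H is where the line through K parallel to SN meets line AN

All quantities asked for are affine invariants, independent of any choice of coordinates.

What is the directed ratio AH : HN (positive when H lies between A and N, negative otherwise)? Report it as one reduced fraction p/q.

Work in coordinates with N = (0, 0), C = (1, 0), A = (0, 1).
1. K lies on line CA with CK:KA = 2:5 ⇒ K = (5/7, 2/7)
2. S lies on line KA with KS:SA = 2:5 ⇒ S = (25/49, 24/49)
3. H is where the line through K parallel to SN meets line AN ⇒ H = (0, -2/5)
H = A + t·(N−A) with t = 7/5, so AH:HN = t:(1−t) = 7/5:-2/5

AH:HN = -7/2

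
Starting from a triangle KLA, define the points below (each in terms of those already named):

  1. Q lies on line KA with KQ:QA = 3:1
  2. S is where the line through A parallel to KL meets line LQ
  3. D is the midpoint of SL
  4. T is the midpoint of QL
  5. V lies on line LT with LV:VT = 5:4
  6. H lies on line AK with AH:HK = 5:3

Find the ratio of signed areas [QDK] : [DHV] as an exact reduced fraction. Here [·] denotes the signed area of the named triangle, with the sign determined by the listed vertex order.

[QDK]:[DHV] = -12/7

Work in coordinates with K = (0, 0), L = (1, 0), A = (0, 1).
1. Q lies on line KA with KQ:QA = 3:1 ⇒ Q = (0, 3/4)
2. S is where the line through A parallel to KL meets line LQ ⇒ S = (-1/3, 1)
3. D is the midpoint of SL ⇒ D = (1/3, 1/2)
4. T is the midpoint of QL ⇒ T = (1/2, 3/8)
5. V lies on line LT with LV:VT = 5:4 ⇒ V = (13/18, 5/24)
6. H lies on line AK with AH:HK = 5:3 ⇒ H = (0, 3/8)
2·[QDK] = -1/4, 2·[DHV] = 7/48
[QDK]:[DHV] = -1/4:7/48 = -12/7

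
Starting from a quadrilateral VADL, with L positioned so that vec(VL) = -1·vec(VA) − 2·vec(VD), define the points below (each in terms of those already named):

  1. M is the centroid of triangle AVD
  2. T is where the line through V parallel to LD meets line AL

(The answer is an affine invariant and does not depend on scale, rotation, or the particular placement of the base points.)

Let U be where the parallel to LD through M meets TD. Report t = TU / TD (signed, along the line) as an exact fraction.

Assign V = (0, 0), A = (1, 0), D = (0, 1), L = (-1, -2) — the answer is frame-independent, so this choice is without loss of generality.
1. M is the centroid of triangle AVD ⇒ M = (1/3, 1/3)
2. T is where the line through V parallel to LD meets line AL ⇒ T = (-1/2, -3/2)
through M parallel to LD: direction (1, 3); meets TD at U = (-5/6, -19/6)
U = T + t·(D−T) with t = -2/3

t = -2/3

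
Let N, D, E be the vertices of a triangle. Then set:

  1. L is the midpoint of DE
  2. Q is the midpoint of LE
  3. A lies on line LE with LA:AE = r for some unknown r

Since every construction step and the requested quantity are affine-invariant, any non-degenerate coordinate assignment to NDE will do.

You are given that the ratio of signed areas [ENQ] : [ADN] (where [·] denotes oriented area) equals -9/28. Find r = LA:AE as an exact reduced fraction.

Work in coordinates with N = (0, 0), D = (1, 0), E = (0, 1).
1. L is the midpoint of DE ⇒ L = (1/2, 1/2)
2. Q is the midpoint of LE ⇒ Q = (1/4, 3/4)
3. With LA:AE = r, write λ = r/(r+1) so A = L + λ·(E−L); A is affine-linear in λ
Every point depending on A is an affine combination of A and λ-independent points, so each such coordinate is linear in λ; the λ² term in each signed area is a multiple of (E−L)×(E−L) = 0, so 2·[ENQ] and 2·[ADN] are each linear in λ. Evaluating at λ=0 and λ=1:
  2·[ENQ] = 1/4,   2·[ADN] = -1/2·λ − 1/2
So [ENQ]:[ADN] = (1/4) / (-1/2·λ − 1/2). Setting this equal to -9/28:
  1/4 = -9/28·(-1/2·λ − 1/2)  ⇒  λ = 5/9
Then r = λ/(1−λ) = (5/9)/(4/9) = 5/4. Check: with r = 5/4, A = (2/9, 7/9) and [ENQ]:[ADN] = -9/28 as required.

r = 5/4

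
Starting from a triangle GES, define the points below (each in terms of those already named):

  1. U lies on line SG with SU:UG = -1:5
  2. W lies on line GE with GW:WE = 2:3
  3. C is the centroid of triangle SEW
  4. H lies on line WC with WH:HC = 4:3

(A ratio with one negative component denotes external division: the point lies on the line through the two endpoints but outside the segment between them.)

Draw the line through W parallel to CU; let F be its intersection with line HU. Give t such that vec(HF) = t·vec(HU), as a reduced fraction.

Assign G = (0, 0), E = (1, 0), S = (0, 1) — the answer is frame-independent, so this choice is without loss of generality.
1. U lies on line SG with SU:UG = -1:5 ⇒ U = (0, 5/4)
2. W lies on line GE with GW:WE = 2:3 ⇒ W = (2/5, 0)
3. C is the centroid of triangle SEW ⇒ C = (7/15, 1/3)
4. H lies on line WC with WH:HC = 4:3 ⇒ H = (46/105, 4/21)
through W parallel to CU: direction (-7/15, 11/12); meets HU at F = (46/45, -11/9)
F = H + t·(U−H) with t = -4/3

t = -4/3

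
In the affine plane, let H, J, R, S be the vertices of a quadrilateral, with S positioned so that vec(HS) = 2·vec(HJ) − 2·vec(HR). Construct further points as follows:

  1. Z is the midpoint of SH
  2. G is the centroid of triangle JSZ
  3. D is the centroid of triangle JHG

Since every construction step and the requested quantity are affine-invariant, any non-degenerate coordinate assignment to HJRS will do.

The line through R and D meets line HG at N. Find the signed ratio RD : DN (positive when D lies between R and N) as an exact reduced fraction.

Choose coordinates H = (0, 0), J = (1, 0), R = (0, 1), S = (2, -2).
1. Z is the midpoint of SH ⇒ Z = (1, -1)
2. G is the centroid of triangle JSZ ⇒ G = (4/3, -1)
3. D is the centroid of triangle JHG ⇒ D = (7/9, -1/3)
line RD meets HG at N = (28/27, -7/9)
D = R + t·(N−R) with t = 3/4, so RD:DN = 3/4:1/4

RD:DN = 3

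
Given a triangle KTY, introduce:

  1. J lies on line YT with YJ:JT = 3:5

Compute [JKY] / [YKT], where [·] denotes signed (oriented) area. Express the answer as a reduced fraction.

[JKY]:[YKT] = -3/8

Set K = (0, 0), T = (1, 0), Y = (0, 1); any affine frame gives the same invariant.
1. J lies on line YT with YJ:JT = 3:5 ⇒ J = (3/8, 5/8)
2·[JKY] = -3/8, 2·[YKT] = 1
[JKY]:[YKT] = -3/8:1 = -3/8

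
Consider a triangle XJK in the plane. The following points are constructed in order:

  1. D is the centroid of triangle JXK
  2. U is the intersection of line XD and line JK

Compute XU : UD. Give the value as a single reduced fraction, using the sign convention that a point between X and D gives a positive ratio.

Assign X = (0, 0), J = (1, 0), K = (0, 1) — the answer is frame-independent, so this choice is without loss of generality.
1. D is the centroid of triangle JXK ⇒ D = (1/3, 1/3)
2. U is the intersection of line XD and line JK ⇒ U = (1/2, 1/2)
U = X + t·(D−X) with t = 3/2, so XU:UD = t:(1−t) = 3/2:-1/2

XU:UD = -3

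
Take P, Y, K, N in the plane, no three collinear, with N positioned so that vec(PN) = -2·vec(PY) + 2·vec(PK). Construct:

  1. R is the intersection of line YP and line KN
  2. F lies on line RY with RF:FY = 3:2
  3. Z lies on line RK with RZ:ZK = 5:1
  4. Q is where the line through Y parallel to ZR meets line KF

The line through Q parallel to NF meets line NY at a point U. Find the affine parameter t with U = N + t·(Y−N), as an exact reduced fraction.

t = 1/2

Assign P = (0, 0), Y = (1, 0), K = (0, 1), N = (-2, 2) — the answer is frame-independent, so this choice is without loss of generality.
1. R is the intersection of line YP and line KN ⇒ R = (2, 0)
2. F lies on line RY with RF:FY = 3:2 ⇒ F = (7/5, 0)
3. Z lies on line RK with RZ:ZK = 5:1 ⇒ Z = (1/3, 5/6)
4. Q is where the line through Y parallel to ZR meets line KF ⇒ Q = (7/3, -2/3)
through Q parallel to NF: direction (17/5, -2); meets NY at U = (-1/2, 1)
U = N + t·(Y−N) with t = 1/2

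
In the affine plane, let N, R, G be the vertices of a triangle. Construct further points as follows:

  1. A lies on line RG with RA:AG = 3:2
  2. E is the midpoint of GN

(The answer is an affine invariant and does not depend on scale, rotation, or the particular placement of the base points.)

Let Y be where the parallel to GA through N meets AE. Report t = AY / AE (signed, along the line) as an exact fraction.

Set N = (0, 0), R = (1, 0), G = (0, 1); any affine frame gives the same invariant.
1. A lies on line RG with RA:AG = 3:2 ⇒ A = (2/5, 3/5)
2. E is the midpoint of GN ⇒ E = (0, 1/2)
through N parallel to GA: direction (2/5, -2/5); meets AE at Y = (-2/5, 2/5)
Y = A + t·(E−A) with t = 2

t = 2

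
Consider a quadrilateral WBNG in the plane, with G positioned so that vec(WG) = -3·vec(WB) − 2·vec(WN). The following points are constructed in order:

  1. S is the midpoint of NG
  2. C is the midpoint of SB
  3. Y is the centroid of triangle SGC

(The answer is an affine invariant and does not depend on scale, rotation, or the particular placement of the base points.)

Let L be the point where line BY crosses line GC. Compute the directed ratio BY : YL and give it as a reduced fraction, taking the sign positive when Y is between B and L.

Choose coordinates W = (0, 0), B = (1, 0), N = (0, 1), G = (-3, -2).
1. S is the midpoint of NG ⇒ S = (-3/2, -1/2)
2. C is the midpoint of SB ⇒ C = (-1/4, -1/4)
3. Y is the centroid of triangle SGC ⇒ Y = (-19/12, -11/12)
line BY meets GC at L = (-15/16, -11/16)
Y = B + t·(L−B) with t = 4/3, so BY:YL = 4/3:-1/3

BY:YL = -4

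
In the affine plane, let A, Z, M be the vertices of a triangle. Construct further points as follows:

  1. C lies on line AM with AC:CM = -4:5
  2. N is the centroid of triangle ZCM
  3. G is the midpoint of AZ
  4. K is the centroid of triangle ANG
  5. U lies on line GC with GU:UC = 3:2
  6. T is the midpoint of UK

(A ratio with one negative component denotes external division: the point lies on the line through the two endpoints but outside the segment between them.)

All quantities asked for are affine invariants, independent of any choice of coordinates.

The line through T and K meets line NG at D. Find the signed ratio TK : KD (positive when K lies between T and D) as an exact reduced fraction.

TK:KD = -4/5

Set A = (0, 0), Z = (1, 0), M = (0, 1); any affine frame gives the same invariant.
1. C lies on line AM with AC:CM = -4:5 ⇒ C = (0, -4)
2. N is the centroid of triangle ZCM ⇒ N = (1/3, -1)
3. G is the midpoint of AZ ⇒ G = (1/2, 0)
4. K is the centroid of triangle ANG ⇒ K = (5/18, -1/3)
5. U lies on line GC with GU:UC = 3:2 ⇒ U = (1/5, -12/5)
6. T is the midpoint of UK ⇒ T = (43/180, -41/30)
line TK meets NG at D = (11/48, -13/8)
K = T + t·(D−T) with t = -4, so TK:KD = -4:5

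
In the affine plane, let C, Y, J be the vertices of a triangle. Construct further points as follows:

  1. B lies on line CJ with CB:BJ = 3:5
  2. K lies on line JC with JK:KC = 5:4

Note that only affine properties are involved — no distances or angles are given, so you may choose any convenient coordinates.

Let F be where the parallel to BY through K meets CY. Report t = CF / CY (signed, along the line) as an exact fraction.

Set C = (0, 0), Y = (1, 0), J = (0, 1); any affine frame gives the same invariant.
1. B lies on line CJ with CB:BJ = 3:5 ⇒ B = (0, 3/8)
2. K lies on line JC with JK:KC = 5:4 ⇒ K = (0, 4/9)
through K parallel to BY: direction (1, -3/8); meets CY at F = (32/27, 0)
F = C + t·(Y−C) with t = 32/27

t = 32/27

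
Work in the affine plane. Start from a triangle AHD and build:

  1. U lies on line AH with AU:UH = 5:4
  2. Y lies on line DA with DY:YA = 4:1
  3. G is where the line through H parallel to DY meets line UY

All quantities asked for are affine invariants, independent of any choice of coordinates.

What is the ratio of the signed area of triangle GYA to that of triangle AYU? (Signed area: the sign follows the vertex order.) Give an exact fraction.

Work in coordinates with A = (0, 0), H = (1, 0), D = (0, 1).
1. U lies on line AH with AU:UH = 5:4 ⇒ U = (5/9, 0)
2. Y lies on line DA with DY:YA = 4:1 ⇒ Y = (0, 1/5)
3. G is where the line through H parallel to DY meets line UY ⇒ G = (1, -4/25)
2·[GYA] = 1/5, 2·[AYU] = -1/9
[GYA]:[AYU] = 1/5:-1/9 = -9/5

[GYA]:[AYU] = -9/5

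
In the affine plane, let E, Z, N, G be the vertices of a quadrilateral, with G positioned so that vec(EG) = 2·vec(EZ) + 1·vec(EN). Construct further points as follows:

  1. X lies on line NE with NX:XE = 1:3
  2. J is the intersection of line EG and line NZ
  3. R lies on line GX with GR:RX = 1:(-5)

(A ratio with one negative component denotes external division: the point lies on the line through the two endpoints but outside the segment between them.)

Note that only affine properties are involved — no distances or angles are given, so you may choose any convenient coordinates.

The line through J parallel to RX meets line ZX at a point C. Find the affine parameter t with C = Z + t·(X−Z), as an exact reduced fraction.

Work in coordinates with E = (0, 0), Z = (1, 0), N = (0, 1), G = (2, 1).
1. X lies on line NE with NX:XE = 1:3 ⇒ X = (0, 3/4)
2. J is the intersection of line EG and line NZ ⇒ J = (2/3, 1/3)
3. R lies on line GX with GR:RX = 1:(-5) ⇒ R = (5/2, 17/16)
through J parallel to RX: direction (-5/2, -5/16); meets ZX at C = (4/7, 9/28)
C = Z + t·(X−Z) with t = 3/7

t = 3/7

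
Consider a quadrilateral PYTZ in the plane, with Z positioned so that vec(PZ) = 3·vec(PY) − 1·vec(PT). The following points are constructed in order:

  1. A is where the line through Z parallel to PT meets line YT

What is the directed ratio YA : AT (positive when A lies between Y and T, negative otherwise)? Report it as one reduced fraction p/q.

Choose coordinates P = (0, 0), Y = (1, 0), T = (0, 1), Z = (3, -1).
1. A is where the line through Z parallel to PT meets line YT ⇒ A = (3, -2)
A = Y + t·(T−Y) with t = -2, so YA:AT = t:(1−t) = -2:3

YA:AT = -2/3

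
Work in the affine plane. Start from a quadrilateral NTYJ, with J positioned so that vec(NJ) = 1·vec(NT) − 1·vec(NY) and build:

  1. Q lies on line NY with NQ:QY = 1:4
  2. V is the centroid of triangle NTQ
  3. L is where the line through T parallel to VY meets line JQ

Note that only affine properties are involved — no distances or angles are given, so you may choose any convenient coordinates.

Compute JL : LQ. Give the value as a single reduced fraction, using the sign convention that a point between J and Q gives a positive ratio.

Work in coordinates with N = (0, 0), T = (1, 0), Y = (0, 1), J = (1, -1).
1. Q lies on line NY with NQ:QY = 1:4 ⇒ Q = (0, 1/5)
2. V is the centroid of triangle NTQ ⇒ V = (1/3, 1/15)
3. L is where the line through T parallel to VY meets line JQ ⇒ L = (13/8, -7/4)
L = J + t·(Q−J) with t = -5/8, so JL:LQ = t:(1−t) = -5/8:13/8

JL:LQ = -5/13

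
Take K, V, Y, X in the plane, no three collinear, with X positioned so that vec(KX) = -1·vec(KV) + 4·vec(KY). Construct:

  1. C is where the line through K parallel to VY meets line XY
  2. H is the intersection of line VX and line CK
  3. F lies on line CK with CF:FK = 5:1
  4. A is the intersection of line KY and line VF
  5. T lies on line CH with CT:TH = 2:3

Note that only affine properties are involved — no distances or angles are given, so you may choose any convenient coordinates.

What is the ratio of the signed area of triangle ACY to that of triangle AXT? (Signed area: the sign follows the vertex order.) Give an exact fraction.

[ACY]:[AXT] = -5/32

Set K = (0, 0), V = (1, 0), Y = (0, 1), X = (-1, 4); any affine frame gives the same invariant.
1. C is where the line through K parallel to VY meets line XY ⇒ C = (1/2, -1/2)
2. H is the intersection of line VX and line CK ⇒ H = (2, -2)
3. F lies on line CK with CF:FK = 5:1 ⇒ F = (1/12, -1/12)
4. A is the intersection of line KY and line VF ⇒ A = (0, -1/11)
5. T lies on line CH with CT:TH = 2:3 ⇒ T = (11/10, -11/10)
2·[ACY] = 6/11, 2·[AXT] = -192/55
[ACY]:[AXT] = 6/11:-192/55 = -5/32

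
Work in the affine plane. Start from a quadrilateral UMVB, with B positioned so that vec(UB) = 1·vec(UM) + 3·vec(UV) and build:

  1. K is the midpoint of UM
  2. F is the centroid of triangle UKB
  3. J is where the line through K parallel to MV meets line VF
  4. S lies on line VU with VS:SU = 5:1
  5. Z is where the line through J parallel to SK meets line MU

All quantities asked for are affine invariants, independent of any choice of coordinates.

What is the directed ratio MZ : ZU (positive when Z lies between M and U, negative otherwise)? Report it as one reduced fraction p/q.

Assign U = (0, 0), M = (1, 0), V = (0, 1), B = (1, 3) — the answer is frame-independent, so this choice is without loss of generality.
1. K is the midpoint of UM ⇒ K = (1/2, 0)
2. F is the centroid of triangle UKB ⇒ F = (1/2, 1)
3. J is where the line through K parallel to MV meets line VF ⇒ J = (-1/2, 1)
4. S lies on line VU with VS:SU = 5:1 ⇒ S = (0, 1/6)
5. Z is where the line through J parallel to SK meets line MU ⇒ Z = (5/2, 0)
Z = M + t·(U−M) with t = -3/2, so MZ:ZU = t:(1−t) = -3/2:5/2

MZ:ZU = -3/5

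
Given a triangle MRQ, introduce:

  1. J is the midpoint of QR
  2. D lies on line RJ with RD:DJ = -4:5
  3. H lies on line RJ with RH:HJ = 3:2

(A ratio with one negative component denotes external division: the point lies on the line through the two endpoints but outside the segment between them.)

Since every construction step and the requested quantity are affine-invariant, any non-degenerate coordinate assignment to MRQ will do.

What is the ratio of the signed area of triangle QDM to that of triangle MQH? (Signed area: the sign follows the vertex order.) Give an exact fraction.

[QDM]:[MQH] = 30/7

Set M = (0, 0), R = (1, 0), Q = (0, 1); any affine frame gives the same invariant.
1. J is the midpoint of QR ⇒ J = (1/2, 1/2)
2. D lies on line RJ with RD:DJ = -4:5 ⇒ D = (3, -2)
3. H lies on line RJ with RH:HJ = 3:2 ⇒ H = (7/10, 3/10)
2·[QDM] = -3, 2·[MQH] = -7/10
[QDM]:[MQH] = -3:-7/10 = 30/7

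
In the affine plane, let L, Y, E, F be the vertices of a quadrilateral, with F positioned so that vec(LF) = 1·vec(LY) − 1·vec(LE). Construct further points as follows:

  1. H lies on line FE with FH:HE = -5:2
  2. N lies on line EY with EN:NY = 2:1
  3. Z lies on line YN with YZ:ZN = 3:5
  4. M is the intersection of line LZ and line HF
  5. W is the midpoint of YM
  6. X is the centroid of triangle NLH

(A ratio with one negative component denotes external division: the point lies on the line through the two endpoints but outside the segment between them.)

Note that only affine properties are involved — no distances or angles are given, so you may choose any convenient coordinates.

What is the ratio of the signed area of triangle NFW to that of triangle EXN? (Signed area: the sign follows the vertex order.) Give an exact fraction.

[NFW]:[EXN] = -3/20

Assign L = (0, 0), Y = (1, 0), E = (0, 1), F = (1, -1) — the answer is frame-independent, so this choice is without loss of generality.
1. H lies on line FE with FH:HE = -5:2 ⇒ H = (-2/3, 7/3)
2. N lies on line EY with EN:NY = 2:1 ⇒ N = (2/3, 1/3)
3. Z lies on line YN with YZ:ZN = 3:5 ⇒ Z = (7/8, 1/8)
4. M is the intersection of line LZ and line HF ⇒ M = (7/15, 1/15)
5. W is the midpoint of YM ⇒ W = (11/15, 1/30)
6. X is the centroid of triangle NLH ⇒ X = (0, 8/9)
2·[NFW] = -1/90, 2·[EXN] = 2/27
[NFW]:[EXN] = -1/90:2/27 = -3/20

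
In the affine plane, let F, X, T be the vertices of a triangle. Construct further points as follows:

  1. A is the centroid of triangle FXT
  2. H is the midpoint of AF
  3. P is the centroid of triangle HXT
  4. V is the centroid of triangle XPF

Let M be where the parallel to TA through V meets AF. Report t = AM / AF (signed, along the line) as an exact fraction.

t = -1/18

Set F = (0, 0), X = (1, 0), T = (0, 1); any affine frame gives the same invariant.
1. A is the centroid of triangle FXT ⇒ A = (1/3, 1/3)
2. H is the midpoint of AF ⇒ H = (1/6, 1/6)
3. P is the centroid of triangle HXT ⇒ P = (7/18, 7/18)
4. V is the centroid of triangle XPF ⇒ V = (25/54, 7/54)
through V parallel to TA: direction (1/3, -2/3); meets AF at M = (19/54, 19/54)
M = A + t·(F−A) with t = -1/18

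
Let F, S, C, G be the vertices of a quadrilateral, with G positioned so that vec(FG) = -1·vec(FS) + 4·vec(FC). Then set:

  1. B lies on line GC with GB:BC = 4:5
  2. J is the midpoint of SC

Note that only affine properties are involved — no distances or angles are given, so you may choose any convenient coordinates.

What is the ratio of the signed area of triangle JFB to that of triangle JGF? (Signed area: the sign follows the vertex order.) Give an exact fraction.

[JFB]:[JGF] = -29/45

Choose coordinates F = (0, 0), S = (1, 0), C = (0, 1), G = (-1, 4).
1. B lies on line GC with GB:BC = 4:5 ⇒ B = (-5/9, 8/3)
2. J is the midpoint of SC ⇒ J = (1/2, 1/2)
2·[JFB] = -29/18, 2·[JGF] = 5/2
[JFB]:[JGF] = -29/18:5/2 = -29/45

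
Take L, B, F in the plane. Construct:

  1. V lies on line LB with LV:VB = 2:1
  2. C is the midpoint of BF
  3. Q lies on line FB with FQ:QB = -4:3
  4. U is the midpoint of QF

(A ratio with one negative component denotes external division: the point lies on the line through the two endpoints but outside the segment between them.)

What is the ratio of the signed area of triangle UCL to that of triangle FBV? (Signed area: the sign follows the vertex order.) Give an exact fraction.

[UCL]:[FBV] = -9/2

Work in coordinates with L = (0, 0), B = (1, 0), F = (0, 1).
1. V lies on line LB with LV:VB = 2:1 ⇒ V = (2/3, 0)
2. C is the midpoint of BF ⇒ C = (1/2, 1/2)
3. Q lies on line FB with FQ:QB = -4:3 ⇒ Q = (4, -3)
4. U is the midpoint of QF ⇒ U = (2, -1)
2·[UCL] = 3/2, 2·[FBV] = -1/3
[UCL]:[FBV] = 3/2:-1/3 = -9/2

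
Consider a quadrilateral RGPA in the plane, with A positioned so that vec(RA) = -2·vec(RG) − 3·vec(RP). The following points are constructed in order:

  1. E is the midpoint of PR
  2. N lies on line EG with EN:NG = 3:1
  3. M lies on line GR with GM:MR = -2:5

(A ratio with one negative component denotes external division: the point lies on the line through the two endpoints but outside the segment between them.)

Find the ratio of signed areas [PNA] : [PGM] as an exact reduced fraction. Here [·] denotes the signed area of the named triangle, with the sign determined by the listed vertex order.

Choose coordinates R = (0, 0), G = (1, 0), P = (0, 1), A = (-2, -3).
1. E is the midpoint of PR ⇒ E = (0, 1/2)
2. N lies on line EG with EN:NG = 3:1 ⇒ N = (3/4, 1/8)
3. M lies on line GR with GM:MR = -2:5 ⇒ M = (5/3, 0)
2·[PNA] = -19/4, 2·[PGM] = 2/3
[PNA]:[PGM] = -19/4:2/3 = -57/8

[PNA]:[PGM] = -57/8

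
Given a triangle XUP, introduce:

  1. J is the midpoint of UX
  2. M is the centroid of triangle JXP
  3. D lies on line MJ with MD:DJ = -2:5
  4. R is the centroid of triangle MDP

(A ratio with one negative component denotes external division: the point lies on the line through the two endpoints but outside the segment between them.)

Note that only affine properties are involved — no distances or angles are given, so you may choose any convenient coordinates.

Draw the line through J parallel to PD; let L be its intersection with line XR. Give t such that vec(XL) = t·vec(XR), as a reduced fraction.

t = -12

Work in coordinates with X = (0, 0), U = (1, 0), P = (0, 1).
1. J is the midpoint of UX ⇒ J = (1/2, 0)
2. M is the centroid of triangle JXP ⇒ M = (1/6, 1/3)
3. D lies on line MJ with MD:DJ = -2:5 ⇒ D = (-1/18, 5/9)
4. R is the centroid of triangle MDP ⇒ R = (1/27, 17/27)
through J parallel to PD: direction (-1/18, -4/9); meets XR at L = (-4/9, -68/9)
L = X + t·(R−X) with t = -12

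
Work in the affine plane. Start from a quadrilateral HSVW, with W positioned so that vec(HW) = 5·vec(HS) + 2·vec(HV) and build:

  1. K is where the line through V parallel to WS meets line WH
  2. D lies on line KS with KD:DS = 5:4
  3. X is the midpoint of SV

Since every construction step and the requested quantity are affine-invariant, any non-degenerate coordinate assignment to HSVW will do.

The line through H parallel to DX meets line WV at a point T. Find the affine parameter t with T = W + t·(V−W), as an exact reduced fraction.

t = 47/126

Set H = (0, 0), S = (1, 0), V = (0, 1), W = (5, 2); any affine frame gives the same invariant.
1. K is where the line through V parallel to WS meets line WH ⇒ K = (-10, -4)
2. D lies on line KS with KD:DS = 5:4 ⇒ D = (-35/9, -16/9)
3. X is the midpoint of SV ⇒ X = (1/2, 1/2)
through H parallel to DX: direction (79/18, 41/18); meets WV at T = (395/126, 205/126)
T = W + t·(V−W) with t = 47/126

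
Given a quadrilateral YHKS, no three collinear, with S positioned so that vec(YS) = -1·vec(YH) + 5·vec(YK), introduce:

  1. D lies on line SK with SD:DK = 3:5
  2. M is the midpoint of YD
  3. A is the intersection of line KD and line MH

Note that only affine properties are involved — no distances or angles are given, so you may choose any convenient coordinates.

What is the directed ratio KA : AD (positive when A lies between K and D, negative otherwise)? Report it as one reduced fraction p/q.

Assign Y = (0, 0), H = (1, 0), K = (0, 1), S = (-1, 5) — the answer is frame-independent, so this choice is without loss of generality.
1. D lies on line SK with SD:DK = 3:5 ⇒ D = (-5/8, 7/2)
2. M is the midpoint of YD ⇒ M = (-5/16, 7/4)
3. A is the intersection of line KD and line MH ⇒ A = (-1/8, 3/2)
A = K + t·(D−K) with t = 1/5, so KA:AD = t:(1−t) = 1/5:4/5

KA:AD = 1/4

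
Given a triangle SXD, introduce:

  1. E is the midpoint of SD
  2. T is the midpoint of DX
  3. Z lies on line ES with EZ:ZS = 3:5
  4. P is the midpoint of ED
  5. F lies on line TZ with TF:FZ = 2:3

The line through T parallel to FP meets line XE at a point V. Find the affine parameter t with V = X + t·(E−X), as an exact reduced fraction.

t = 1/14

Choose coordinates S = (0, 0), X = (1, 0), D = (0, 1).
1. E is the midpoint of SD ⇒ E = (0, 1/2)
2. T is the midpoint of DX ⇒ T = (1/2, 1/2)
3. Z lies on line ES with EZ:ZS = 3:5 ⇒ Z = (0, 5/16)
4. P is the midpoint of ED ⇒ P = (0, 3/4)
5. F lies on line TZ with TF:FZ = 2:3 ⇒ F = (3/10, 17/40)
through T parallel to FP: direction (-3/10, 13/40); meets XE at V = (13/14, 1/28)
V = X + t·(E−X) with t = 1/14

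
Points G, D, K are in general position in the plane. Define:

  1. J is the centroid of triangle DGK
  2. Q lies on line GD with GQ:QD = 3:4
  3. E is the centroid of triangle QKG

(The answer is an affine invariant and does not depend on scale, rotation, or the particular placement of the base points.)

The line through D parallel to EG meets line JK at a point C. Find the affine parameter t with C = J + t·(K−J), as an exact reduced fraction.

t = -17/13

Set G = (0, 0), D = (1, 0), K = (0, 1); any affine frame gives the same invariant.
1. J is the centroid of triangle DGK ⇒ J = (1/3, 1/3)
2. Q lies on line GD with GQ:QD = 3:4 ⇒ Q = (3/7, 0)
3. E is the centroid of triangle QKG ⇒ E = (1/7, 1/3)
through D parallel to EG: direction (-1/7, -1/3); meets JK at C = (10/13, -7/13)
C = J + t·(K−J) with t = -17/13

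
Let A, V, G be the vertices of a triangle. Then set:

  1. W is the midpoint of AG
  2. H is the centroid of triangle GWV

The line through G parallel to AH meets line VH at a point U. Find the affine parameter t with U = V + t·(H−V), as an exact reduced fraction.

t = 5/3

Choose coordinates A = (0, 0), V = (1, 0), G = (0, 1).
1. W is the midpoint of AG ⇒ W = (0, 1/2)
2. H is the centroid of triangle GWV ⇒ H = (1/3, 1/2)
through G parallel to AH: direction (1/3, 1/2); meets VH at U = (-1/9, 5/6)
U = V + t·(H−V) with t = 5/3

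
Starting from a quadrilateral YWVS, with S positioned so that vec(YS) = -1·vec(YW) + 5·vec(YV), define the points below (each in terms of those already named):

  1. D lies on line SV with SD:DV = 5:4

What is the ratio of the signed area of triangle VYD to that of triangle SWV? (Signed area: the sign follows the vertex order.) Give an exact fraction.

Assign Y = (0, 0), W = (1, 0), V = (0, 1), S = (-1, 5) — the answer is frame-independent, so this choice is without loss of generality.
1. D lies on line SV with SD:DV = 5:4 ⇒ D = (-4/9, 25/9)
2·[VYD] = -4/9, 2·[SWV] = -3
[VYD]:[SWV] = -4/9:-3 = 4/27

[VYD]:[SWV] = 4/27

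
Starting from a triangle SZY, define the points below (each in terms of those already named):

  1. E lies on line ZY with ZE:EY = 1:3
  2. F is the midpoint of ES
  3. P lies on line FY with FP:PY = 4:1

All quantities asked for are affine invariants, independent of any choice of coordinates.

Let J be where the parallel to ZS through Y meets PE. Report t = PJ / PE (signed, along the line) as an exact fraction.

Assign S = (0, 0), Z = (1, 0), Y = (0, 1) — the answer is frame-independent, so this choice is without loss of generality.
1. E lies on line ZY with ZE:EY = 1:3 ⇒ E = (3/4, 1/4)
2. F is the midpoint of ES ⇒ F = (3/8, 1/8)
3. P lies on line FY with FP:PY = 4:1 ⇒ P = (3/40, 33/40)
through Y parallel to ZS: direction (-1, 0); meets PE at J = (-3/23, 1)
J = P + t·(E−P) with t = -7/23

t = -7/23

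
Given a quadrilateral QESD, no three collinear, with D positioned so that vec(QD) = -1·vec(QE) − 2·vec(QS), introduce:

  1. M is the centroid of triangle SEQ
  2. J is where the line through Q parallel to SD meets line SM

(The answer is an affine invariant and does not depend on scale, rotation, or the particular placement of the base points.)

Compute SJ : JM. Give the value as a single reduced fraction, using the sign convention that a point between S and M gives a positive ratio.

Assign Q = (0, 0), E = (1, 0), S = (0, 1), D = (-1, -2) — the answer is frame-independent, so this choice is without loss of generality.
1. M is the centroid of triangle SEQ ⇒ M = (1/3, 1/3)
2. J is where the line through Q parallel to SD meets line SM ⇒ J = (1/5, 3/5)
J = S + t·(M−S) with t = 3/5, so SJ:JM = t:(1−t) = 3/5:2/5

SJ:JM = 3/2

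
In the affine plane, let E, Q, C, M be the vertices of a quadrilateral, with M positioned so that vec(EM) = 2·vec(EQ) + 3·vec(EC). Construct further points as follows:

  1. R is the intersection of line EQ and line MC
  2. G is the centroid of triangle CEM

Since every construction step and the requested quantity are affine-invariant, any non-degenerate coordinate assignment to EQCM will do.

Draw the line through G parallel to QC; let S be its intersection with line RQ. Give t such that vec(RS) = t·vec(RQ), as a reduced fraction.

t = 3/2

Set E = (0, 0), Q = (1, 0), C = (0, 1), M = (2, 3); any affine frame gives the same invariant.
1. R is the intersection of line EQ and line MC ⇒ R = (-1, 0)
2. G is the centroid of triangle CEM ⇒ G = (2/3, 4/3)
through G parallel to QC: direction (-1, 1); meets RQ at S = (2, 0)
S = R + t·(Q−R) with t = 3/2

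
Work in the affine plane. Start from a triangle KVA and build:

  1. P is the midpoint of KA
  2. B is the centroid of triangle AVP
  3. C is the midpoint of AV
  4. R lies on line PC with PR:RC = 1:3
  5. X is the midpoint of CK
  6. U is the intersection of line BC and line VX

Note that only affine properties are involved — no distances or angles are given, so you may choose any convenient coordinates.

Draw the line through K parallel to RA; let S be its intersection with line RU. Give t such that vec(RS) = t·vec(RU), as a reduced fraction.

t = 2/5

Set K = (0, 0), V = (1, 0), A = (0, 1); any affine frame gives the same invariant.
1. P is the midpoint of KA ⇒ P = (0, 1/2)
2. B is the centroid of triangle AVP ⇒ B = (1/3, 1/2)
3. C is the midpoint of AV ⇒ C = (1/2, 1/2)
4. R lies on line PC with PR:RC = 1:3 ⇒ R = (1/8, 1/2)
5. X is the midpoint of CK ⇒ X = (1/4, 1/4)
6. U is the intersection of line BC and line VX ⇒ U = (-1/2, 1/2)
through K parallel to RA: direction (-1/8, 1/2); meets RU at S = (-1/8, 1/2)
S = R + t·(U−R) with t = 2/5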